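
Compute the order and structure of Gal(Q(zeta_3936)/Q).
|Gal(Q(zeta_3936)/Q)| = phi(3936) = 1280; group ≅ (Z/3936Z)^* ≅ Z/2Z × Z/2Z × Z/8Z × Z/40Z

The n-th cyclotomic polynomial Φ_3936(x) is the minimal polynomial of zeta_3936 over Q and has degree phi(3936) = 1280. So Q(zeta_3936) is a degree-1280 Galois extension with Galois group (Z/3936Z)^*. By CRT, (Z/3936Z)^* ≅ (Z/32Z)^* × (Z/3Z)^* × (Z/41Z)^*. Each prime-power unit group is (Z/32Z)^* ≅ Z/2Z × Z/8Z; (Z/3Z)^* ≅ Z/2Z; (Z/41Z)^* ≅ Z/40Z. Hence Gal(Q(zeta_3936)/Q) ≅ Z/2Z × Z/2Z × Z/8Z × Z/40Z.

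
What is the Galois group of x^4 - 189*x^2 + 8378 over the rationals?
Gal(K/Q) = V_4 (Klein four-group, Z/2Z × Z/2Z)

f factors as (x^2 - 118)(x^2 - 71), so the splitting field is K = Q(sqrt(118), sqrt(71)). The elements 118, 71, 8378 are all non-squares in Q, so sqrt(118) and sqrt(71) generate independent quadratic extensions. Thus [K:Q] = 4 and Gal(K/Q) is generated by the two order-2 automorphisms sqrt(118) ↦ -sqrt(118) and sqrt(71) ↦ -sqrt(71), giving V_4.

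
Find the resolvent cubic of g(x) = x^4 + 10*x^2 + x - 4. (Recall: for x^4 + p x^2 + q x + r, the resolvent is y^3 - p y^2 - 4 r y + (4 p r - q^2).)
h(y) = y^3 - 10*y^2 + 16*y - 161

Identify coefficients: p = 10, q = 1, r = -4.
Plug into h(y) = y^3 - p y^2 - 4 r y + (4 p r - q^2):
  h(y) = y^3 - (10) y^2 - 4*(-4) y + (4*(10)*(-4) - (1)^2)
       = y^3 + (-10) y^2 + (16) y + (-161).
Simplifying: h(y) = y^3 - 10*y^2 + 16*y - 161.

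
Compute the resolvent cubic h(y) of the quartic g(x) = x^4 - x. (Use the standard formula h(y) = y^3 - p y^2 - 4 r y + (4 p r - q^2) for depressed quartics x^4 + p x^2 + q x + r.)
h(y) = y^3 - 1

Identify coefficients: p = 0, q = -1, r = 0.
Plug into h(y) = y^3 - p y^2 - 4 r y + (4 p r - q^2):
  h(y) = y^3 - (0) y^2 - 4*(0) y + (4*(0)*(0) - (-1)^2)
       = y^3 + (0) y^2 + (0) y + (-1).
Simplifying: h(y) = y^3 - 1.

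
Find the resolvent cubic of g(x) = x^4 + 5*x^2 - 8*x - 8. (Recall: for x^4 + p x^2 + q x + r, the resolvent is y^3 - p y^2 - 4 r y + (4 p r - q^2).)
h(y) = y^3 - 5*y^2 + 32*y - 224

Identify coefficients: p = 5, q = -8, r = -8.
Plug into h(y) = y^3 - p y^2 - 4 r y + (4 p r - q^2):
  h(y) = y^3 - (5) y^2 - 4*(-8) y + (4*(5)*(-8) - (-8)^2)
       = y^3 + (-5) y^2 + (32) y + (-224).
Simplifying: h(y) = y^3 - 5*y^2 + 32*y - 224.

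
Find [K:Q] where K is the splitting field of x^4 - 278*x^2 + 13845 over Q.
[K:Q] = 4

f factors as (x^2 - 65)(x^2 - 213); the splitting field is K = Q(sqrt(65), sqrt(213)). Since 65, 213, and 13845 are all non-squares in Q, the three subfields Q(sqrt(65)), Q(sqrt(213)), Q(sqrt(13845)) are distinct degree-2 extensions, so [K:Q] = 4 (Klein four Galois group).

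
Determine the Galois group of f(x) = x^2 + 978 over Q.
Gal(K/Q) = Z/2Z (cyclic of order 2)

x^2 + 978 is irreducible over Q since -978 is not a rational square. The splitting field Q(sqrt(-978)) has degree 2 over Q, and its unique nontrivial automorphism is sqrt(-978) ↦ -sqrt(-978). Hence Gal(Q(sqrt(-978))/Q) = Z/2Z.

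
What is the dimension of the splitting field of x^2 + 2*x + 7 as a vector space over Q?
[K:Q] = 2

The discriminant of x^2 + (2)*x + (7) is b^2 - 4c = 4 - (28) = -24. Since -24 is not a perfect square in Q, the polynomial is irreducible over Q. Its two roots generate a degree-2 extension, so [K:Q] = 2.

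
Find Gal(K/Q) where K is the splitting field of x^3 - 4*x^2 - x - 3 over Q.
Gal(K/Q) = S_3 (symmetric group of order 6)

Compute the discriminant of x^3 + (-4)*x^2 + (-1)*x + (-3): Δ = -1207. Since Δ is not a rational square, the Galois group is not contained in A_3; it must be the full S_3 (irreducibility of the cubic rules out anything smaller).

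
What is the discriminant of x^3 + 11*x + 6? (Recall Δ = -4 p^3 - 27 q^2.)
Δ = -6296

For a depressed cubic x^3 + p x + q the discriminant is Δ = -4 p^3 - 27 q^2 = -4*(11)^3 - 27*(6)^2 = -5324 - 972 = -6296.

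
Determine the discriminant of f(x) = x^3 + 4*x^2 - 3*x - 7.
Δ = 2233

For x^3 + a x^2 + b x + c the discriminant is Δ = 18 a b c - 4 a^3 c + a^2 b^2 - 4 b^3 - 27 c^2.
Plug a = 4, b = -3, c = -7:
  18*(4)*(-3)*(-7) - 4*(4)^3*(-7) + (4)^2*(-3)^2 - 4*(-3)^3 - 27*(-7)^2
  = 1512 + (1792) + 144 + (108) + (-1323)
  = 2233.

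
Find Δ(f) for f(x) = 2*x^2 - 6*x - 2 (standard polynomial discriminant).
Δ = 52

For a quadratic a x^2 + b x + c the discriminant is Δ = b^2 - 4ac = (-6)^2 - 4*(2)*(-2) = 36 - (-16) = 52.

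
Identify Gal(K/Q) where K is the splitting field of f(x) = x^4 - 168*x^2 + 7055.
Gal(K/Q) = V_4 (Klein four-group, Z/2Z × Z/2Z)

f factors as (x^2 - 85)(x^2 - 83), so the splitting field is K = Q(sqrt(85), sqrt(83)). The elements 85, 83, 7055 are all non-squares in Q, so sqrt(85) and sqrt(83) generate independent quadratic extensions. Thus [K:Q] = 4 and Gal(K/Q) is generated by the two order-2 automorphisms sqrt(85) ↦ -sqrt(85) and sqrt(83) ↦ -sqrt(83), giving V_4.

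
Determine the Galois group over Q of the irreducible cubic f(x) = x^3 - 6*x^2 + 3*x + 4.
Gal(K/Q) = S_3 (symmetric group of order 6)

Compute the discriminant of x^3 + (-6)*x^2 + (3)*x + (4): Δ = 1944. Since Δ is not a rational square, the Galois group is not contained in A_3; it must be the full S_3 (irreducibility of the cubic rules out anything smaller).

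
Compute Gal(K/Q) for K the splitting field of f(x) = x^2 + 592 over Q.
Gal(K/Q) = Z/2Z (cyclic of order 2)

x^2 + 592 is irreducible over Q since -592 is not a rational square. The splitting field Q(sqrt(-592)) has degree 2 over Q, and its unique nontrivial automorphism is sqrt(-592) ↦ -sqrt(-592). Hence Gal(Q(sqrt(-592))/Q) = Z/2Z.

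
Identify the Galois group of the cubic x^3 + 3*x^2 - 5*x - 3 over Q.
Gal(K/Q) = S_3 (symmetric group of order 6)

Compute the discriminant of x^3 + (3)*x^2 + (-5)*x + (-3): Δ = 1616. Since Δ is not a rational square, the Galois group is not contained in A_3; it must be the full S_3 (irreducibility of the cubic rules out anything smaller).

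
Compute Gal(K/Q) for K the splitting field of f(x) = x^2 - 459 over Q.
Gal(K/Q) = Z/2Z (cyclic of order 2)

x^2 - 459 is irreducible over Q since 459 is not a rational square. The splitting field Q(sqrt(459)) has degree 2 over Q, and its unique nontrivial automorphism is sqrt(459) ↦ -sqrt(459). Hence Gal(Q(sqrt(459))/Q) = Z/2Z.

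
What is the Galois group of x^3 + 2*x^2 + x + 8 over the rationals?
Gal(K/Q) = S_3 (symmetric group of order 6)

Compute the discriminant of x^3 + (2)*x^2 + (1)*x + (8): Δ = -1696. Since Δ is not a rational square, the Galois group is not contained in A_3; it must be the full S_3 (irreducibility of the cubic rules out anything smaller).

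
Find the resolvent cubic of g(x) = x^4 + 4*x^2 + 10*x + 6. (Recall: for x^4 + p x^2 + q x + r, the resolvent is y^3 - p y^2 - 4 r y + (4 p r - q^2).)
h(y) = y^3 - 4*y^2 - 24*y - 4

Identify coefficients: p = 4, q = 10, r = 6.
Plug into h(y) = y^3 - p y^2 - 4 r y + (4 p r - q^2):
  h(y) = y^3 - (4) y^2 - 4*(6) y + (4*(4)*(6) - (10)^2)
       = y^3 + (-4) y^2 + (-24) y + (-4).
Simplifying: h(y) = y^3 - 4*y^2 - 24*y - 4.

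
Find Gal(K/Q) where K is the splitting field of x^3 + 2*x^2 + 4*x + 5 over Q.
Gal(K/Q) = S_3 (symmetric group of order 6)

Compute the discriminant of x^3 + (2)*x^2 + (4)*x + (5): Δ = -307. Since Δ is not a rational square, the Galois group is not contained in A_3; it must be the full S_3 (irreducibility of the cubic rules out anything smaller).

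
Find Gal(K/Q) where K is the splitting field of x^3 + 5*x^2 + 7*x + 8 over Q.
Gal(K/Q) = S_3 (symmetric group of order 6)

Compute the discriminant of x^3 + (5)*x^2 + (7)*x + (8): Δ = -835. Since Δ is not a rational square, the Galois group is not contained in A_3; it must be the full S_3 (irreducibility of the cubic rules out anything smaller).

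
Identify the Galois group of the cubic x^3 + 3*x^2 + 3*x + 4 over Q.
Gal(K/Q) = S_3 (symmetric group of order 6)

Compute the discriminant of x^3 + (3)*x^2 + (3)*x + (4): Δ = -243. Since Δ is not a rational square, the Galois group is not contained in A_3; it must be the full S_3 (irreducibility of the cubic rules out anything smaller).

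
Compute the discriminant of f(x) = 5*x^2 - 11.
Δ = 220

For a quadratic a x^2 + b x + c the discriminant is Δ = b^2 - 4ac = (0)^2 - 4*(5)*(-11) = 0 - (-220) = 220.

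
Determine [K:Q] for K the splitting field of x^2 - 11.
[K:Q] = 2

The polynomial x^2 - 11 is irreducible over Q since 11 is not a perfect square. Its splitting field is Q(sqrt(11)), which has degree 2 over Q.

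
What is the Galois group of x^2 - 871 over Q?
Gal(K/Q) = Z/2Z (cyclic of order 2)

x^2 - 871 is irreducible over Q since 871 is not a rational square. The splitting field Q(sqrt(871)) has degree 2 over Q, and its unique nontrivial automorphism is sqrt(871) ↦ -sqrt(871). Hence Gal(Q(sqrt(871))/Q) = Z/2Z.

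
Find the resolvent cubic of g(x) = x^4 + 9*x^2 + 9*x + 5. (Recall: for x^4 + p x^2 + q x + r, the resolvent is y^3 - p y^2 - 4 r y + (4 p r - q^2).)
h(y) = y^3 - 9*y^2 - 20*y + 99

Identify coefficients: p = 9, q = 9, r = 5.
Plug into h(y) = y^3 - p y^2 - 4 r y + (4 p r - q^2):
  h(y) = y^3 - (9) y^2 - 4*(5) y + (4*(9)*(5) - (9)^2)
       = y^3 + (-9) y^2 + (-20) y + (99).
Simplifying: h(y) = y^3 - 9*y^2 - 20*y + 99.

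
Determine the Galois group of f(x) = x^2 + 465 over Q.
Gal(K/Q) = Z/2Z (cyclic of order 2)

x^2 + 465 is irreducible over Q since -465 is not a rational square. The splitting field Q(sqrt(-465)) has degree 2 over Q, and its unique nontrivial automorphism is sqrt(-465) ↦ -sqrt(-465). Hence Gal(Q(sqrt(-465))/Q) = Z/2Z.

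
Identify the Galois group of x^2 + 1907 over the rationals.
Gal(K/Q) = Z/2Z (cyclic of order 2)

x^2 + 1907 is irreducible over Q since -1907 is not a rational square. The splitting field Q(sqrt(-1907)) has degree 2 over Q, and its unique nontrivial automorphism is sqrt(-1907) ↦ -sqrt(-1907). Hence Gal(Q(sqrt(-1907))/Q) = Z/2Z.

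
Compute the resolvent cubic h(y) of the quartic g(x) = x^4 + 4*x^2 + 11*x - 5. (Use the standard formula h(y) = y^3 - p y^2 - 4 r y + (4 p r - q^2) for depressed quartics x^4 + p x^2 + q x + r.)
h(y) = y^3 - 4*y^2 + 20*y - 201

Identify coefficients: p = 4, q = 11, r = -5.
Plug into h(y) = y^3 - p y^2 - 4 r y + (4 p r - q^2):
  h(y) = y^3 - (4) y^2 - 4*(-5) y + (4*(4)*(-5) - (11)^2)
       = y^3 + (-4) y^2 + (20) y + (-201).
Simplifying: h(y) = y^3 - 4*y^2 + 20*y - 201.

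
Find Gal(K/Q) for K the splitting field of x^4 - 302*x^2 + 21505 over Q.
Gal(K/Q) = V_4 (Klein four-group, Z/2Z × Z/2Z)

f factors as (x^2 - 115)(x^2 - 187), so the splitting field is K = Q(sqrt(115), sqrt(187)). The elements 115, 187, 21505 are all non-squares in Q, so sqrt(115) and sqrt(187) generate independent quadratic extensions. Thus [K:Q] = 4 and Gal(K/Q) is generated by the two order-2 automorphisms sqrt(115) ↦ -sqrt(115) and sqrt(187) ↦ -sqrt(187), giving V_4.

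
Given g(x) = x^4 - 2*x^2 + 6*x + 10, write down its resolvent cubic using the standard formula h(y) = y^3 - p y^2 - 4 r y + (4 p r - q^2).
h(y) = y^3 + 2*y^2 - 40*y - 116

Identify coefficients: p = -2, q = 6, r = 10.
Plug into h(y) = y^3 - p y^2 - 4 r y + (4 p r - q^2):
  h(y) = y^3 - (-2) y^2 - 4*(10) y + (4*(-2)*(10) - (6)^2)
       = y^3 + (2) y^2 + (-40) y + (-116).
Simplifying: h(y) = y^3 + 2*y^2 - 40*y - 116.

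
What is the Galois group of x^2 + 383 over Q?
Gal(K/Q) = Z/2Z (cyclic of order 2)

x^2 + 383 is irreducible over Q since -383 is not a rational square. The splitting field Q(sqrt(-383)) has degree 2 over Q, and its unique nontrivial automorphism is sqrt(-383) ↦ -sqrt(-383). Hence Gal(Q(sqrt(-383))/Q) = Z/2Z.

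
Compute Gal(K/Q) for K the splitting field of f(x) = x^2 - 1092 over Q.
Gal(K/Q) = Z/2Z (cyclic of order 2)

x^2 - 1092 is irreducible over Q since 1092 is not a rational square. The splitting field Q(sqrt(1092)) has degree 2 over Q, and its unique nontrivial automorphism is sqrt(1092) ↦ -sqrt(1092). Hence Gal(Q(sqrt(1092))/Q) = Z/2Z.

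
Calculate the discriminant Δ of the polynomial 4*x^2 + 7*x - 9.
Δ = 193

For a quadratic a x^2 + b x + c the discriminant is Δ = b^2 - 4ac = (7)^2 - 4*(4)*(-9) = 49 - (-144) = 193.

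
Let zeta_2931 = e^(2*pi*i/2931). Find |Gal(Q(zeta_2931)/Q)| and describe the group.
|Gal(Q(zeta_2931)/Q)| = phi(2931) = 1952; group ≅ (Z/2931Z)^* ≅ Z/2Z × Z/976Z

The n-th cyclotomic polynomial Φ_2931(x) is the minimal polynomial of zeta_2931 over Q and has degree phi(2931) = 1952. So Q(zeta_2931) is a degree-1952 Galois extension with Galois group (Z/2931Z)^*. By CRT, (Z/2931Z)^* ≅ (Z/3Z)^* × (Z/977Z)^*. Each prime-power unit group is (Z/3Z)^* ≅ Z/2Z; (Z/977Z)^* ≅ Z/976Z. Hence Gal(Q(zeta_2931)/Q) ≅ Z/2Z × Z/976Z.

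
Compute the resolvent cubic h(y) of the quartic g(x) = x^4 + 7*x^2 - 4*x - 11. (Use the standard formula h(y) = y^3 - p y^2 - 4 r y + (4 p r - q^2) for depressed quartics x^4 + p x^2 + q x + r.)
h(y) = y^3 - 7*y^2 + 44*y - 324

Identify coefficients: p = 7, q = -4, r = -11.
Plug into h(y) = y^3 - p y^2 - 4 r y + (4 p r - q^2):
  h(y) = y^3 - (7) y^2 - 4*(-11) y + (4*(7)*(-11) - (-4)^2)
       = y^3 + (-7) y^2 + (44) y + (-324).
Simplifying: h(y) = y^3 - 7*y^2 + 44*y - 324.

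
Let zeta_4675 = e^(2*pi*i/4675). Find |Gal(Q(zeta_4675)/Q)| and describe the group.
|Gal(Q(zeta_4675)/Q)| = phi(4675) = 3200; group ≅ (Z/4675Z)^* ≅ Z/10Z × Z/16Z × Z/20Z

The n-th cyclotomic polynomial Φ_4675(x) is the minimal polynomial of zeta_4675 over Q and has degree phi(4675) = 3200. So Q(zeta_4675) is a degree-3200 Galois extension with Galois group (Z/4675Z)^*. By CRT, (Z/4675Z)^* ≅ (Z/25Z)^* × (Z/11Z)^* × (Z/17Z)^*. Each prime-power unit group is (Z/25Z)^* ≅ Z/20Z; (Z/11Z)^* ≅ Z/10Z; (Z/17Z)^* ≅ Z/16Z. Hence Gal(Q(zeta_4675)/Q) ≅ Z/10Z × Z/16Z × Z/20Z.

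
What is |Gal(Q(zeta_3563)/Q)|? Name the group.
|Gal(Q(zeta_3563)/Q)| = phi(3563) = 3048; group ≅ (Z/3563Z)^* ≅ Z/6Z × Z/508Z

The n-th cyclotomic polynomial Φ_3563(x) is the minimal polynomial of zeta_3563 over Q and has degree phi(3563) = 3048. So Q(zeta_3563) is a degree-3048 Galois extension with Galois group (Z/3563Z)^*. By CRT, (Z/3563Z)^* ≅ (Z/7Z)^* × (Z/509Z)^*. Each prime-power unit group is (Z/7Z)^* ≅ Z/6Z; (Z/509Z)^* ≅ Z/508Z. Hence Gal(Q(zeta_3563)/Q) ≅ Z/6Z × Z/508Z.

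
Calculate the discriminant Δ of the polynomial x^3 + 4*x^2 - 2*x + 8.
Δ = -4832

For x^3 + a x^2 + b x + c the discriminant is Δ = 18 a b c - 4 a^3 c + a^2 b^2 - 4 b^3 - 27 c^2.
Plug a = 4, b = -2, c = 8:
  18*(4)*(-2)*(8) - 4*(4)^3*(8) + (4)^2*(-2)^2 - 4*(-2)^3 - 27*(8)^2
  = -1152 + (-2048) + 64 + (32) + (-1728)
  = -4832.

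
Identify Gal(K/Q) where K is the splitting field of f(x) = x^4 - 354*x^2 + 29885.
Gal(K/Q) = V_4 (Klein four-group, Z/2Z × Z/2Z)

f factors as (x^2 - 139)(x^2 - 215), so the splitting field is K = Q(sqrt(139), sqrt(215)). The elements 139, 215, 29885 are all non-squares in Q, so sqrt(139) and sqrt(215) generate independent quadratic extensions. Thus [K:Q] = 4 and Gal(K/Q) is generated by the two order-2 automorphisms sqrt(139) ↦ -sqrt(139) and sqrt(215) ↦ -sqrt(215), giving V_4.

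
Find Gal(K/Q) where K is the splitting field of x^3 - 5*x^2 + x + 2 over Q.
Gal(K/Q) = S_3 (symmetric group of order 6)

Compute the discriminant of x^3 + (-5)*x^2 + (1)*x + (2): Δ = 733. Since Δ is not a rational square, the Galois group is not contained in A_3; it must be the full S_3 (irreducibility of the cubic rules out anything smaller).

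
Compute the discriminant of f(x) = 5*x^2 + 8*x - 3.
Δ = 124

For a quadratic a x^2 + b x + c the discriminant is Δ = b^2 - 4ac = (8)^2 - 4*(5)*(-3) = 64 - (-60) = 124.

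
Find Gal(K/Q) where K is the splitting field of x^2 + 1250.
Gal(K/Q) = Z/2Z (cyclic of order 2)

x^2 + 1250 is irreducible over Q since -1250 is not a rational square. The splitting field Q(sqrt(-1250)) has degree 2 over Q, and its unique nontrivial automorphism is sqrt(-1250) ↦ -sqrt(-1250). Hence Gal(Q(sqrt(-1250))/Q) = Z/2Z.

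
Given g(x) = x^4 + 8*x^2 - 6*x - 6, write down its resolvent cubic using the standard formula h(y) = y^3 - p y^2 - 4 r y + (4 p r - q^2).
h(y) = y^3 - 8*y^2 + 24*y - 228

Identify coefficients: p = 8, q = -6, r = -6.
Plug into h(y) = y^3 - p y^2 - 4 r y + (4 p r - q^2):
  h(y) = y^3 - (8) y^2 - 4*(-6) y + (4*(8)*(-6) - (-6)^2)
       = y^3 + (-8) y^2 + (24) y + (-228).
Simplifying: h(y) = y^3 - 8*y^2 + 24*y - 228.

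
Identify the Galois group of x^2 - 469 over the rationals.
Gal(K/Q) = Z/2Z (cyclic of order 2)

x^2 - 469 is irreducible over Q since 469 is not a rational square. The splitting field Q(sqrt(469)) has degree 2 over Q, and its unique nontrivial automorphism is sqrt(469) ↦ -sqrt(469). Hence Gal(Q(sqrt(469))/Q) = Z/2Z.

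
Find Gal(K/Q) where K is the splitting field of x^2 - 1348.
Gal(K/Q) = Z/2Z (cyclic of order 2)

x^2 - 1348 is irreducible over Q since 1348 is not a rational square. The splitting field Q(sqrt(1348)) has degree 2 over Q, and its unique nontrivial automorphism is sqrt(1348) ↦ -sqrt(1348). Hence Gal(Q(sqrt(1348))/Q) = Z/2Z.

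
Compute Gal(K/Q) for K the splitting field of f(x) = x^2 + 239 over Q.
Gal(K/Q) = Z/2Z (cyclic of order 2)

x^2 + 239 is irreducible over Q since -239 is not a rational square. The splitting field Q(sqrt(-239)) has degree 2 over Q, and its unique nontrivial automorphism is sqrt(-239) ↦ -sqrt(-239). Hence Gal(Q(sqrt(-239))/Q) = Z/2Z.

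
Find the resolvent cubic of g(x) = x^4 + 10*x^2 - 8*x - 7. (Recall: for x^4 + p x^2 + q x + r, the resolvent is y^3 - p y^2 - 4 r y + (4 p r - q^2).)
h(y) = y^3 - 10*y^2 + 28*y - 344

Identify coefficients: p = 10, q = -8, r = -7.
Plug into h(y) = y^3 - p y^2 - 4 r y + (4 p r - q^2):
  h(y) = y^3 - (10) y^2 - 4*(-7) y + (4*(10)*(-7) - (-8)^2)
       = y^3 + (-10) y^2 + (28) y + (-344).
Simplifying: h(y) = y^3 - 10*y^2 + 28*y - 344.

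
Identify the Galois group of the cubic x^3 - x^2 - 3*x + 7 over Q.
Gal(K/Q) = S_3 (symmetric group of order 6)

Compute the discriminant of x^3 + (-1)*x^2 + (-3)*x + (7): Δ = -800. Since Δ is not a rational square, the Galois group is not contained in A_3; it must be the full S_3 (irreducibility of the cubic rules out anything smaller).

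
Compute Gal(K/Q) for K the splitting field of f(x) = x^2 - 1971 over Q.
Gal(K/Q) = Z/2Z (cyclic of order 2)

x^2 - 1971 is irreducible over Q since 1971 is not a rational square. The splitting field Q(sqrt(1971)) has degree 2 over Q, and its unique nontrivial automorphism is sqrt(1971) ↦ -sqrt(1971). Hence Gal(Q(sqrt(1971))/Q) = Z/2Z.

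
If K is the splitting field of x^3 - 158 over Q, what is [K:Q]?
[K:Q] = 6

x^3 - 158 has one real root r = 158^(1/3) and two complex roots r*zeta_3, r*zeta_3^2 where zeta_3 = e^(2*pi*i/3). The splitting field is Q(r, zeta_3). [Q(r):Q] = 3 and [Q(zeta_3):Q] = 2 with gcd = 1, so [Q(r, zeta_3):Q] = 3 * 2 = 6.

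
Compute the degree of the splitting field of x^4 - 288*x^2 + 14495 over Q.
[K:Q] = 4

f factors as (x^2 - 223)(x^2 - 65); the splitting field is K = Q(sqrt(223), sqrt(65)). Since 223, 65, and 14495 are all non-squares in Q, the three subfields Q(sqrt(223)), Q(sqrt(65)), Q(sqrt(14495)) are distinct degree-2 extensions, so [K:Q] = 4 (Klein four Galois group).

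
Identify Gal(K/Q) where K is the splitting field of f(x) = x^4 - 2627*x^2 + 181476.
Gal(K/Q) = Z/2Z (cyclic of order 2)

f factors as (x^2 - 71)(x^2 - 2556), so the splitting field is K = Q(sqrt(71), sqrt(2556)). The squarefree part of 71 is 71 and the squarefree part of 2556 is also 71, so sqrt(71) and sqrt(2556) are both rational multiples of sqrt(71). Hence Q(sqrt(71)) = Q(sqrt(2556)) = Q(sqrt(71)), and the splitting field collapses to a single degree-2 extension with Galois group Z/2Z.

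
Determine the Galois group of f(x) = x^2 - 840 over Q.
Gal(K/Q) = Z/2Z (cyclic of order 2)

x^2 - 840 is irreducible over Q since 840 is not a rational square. The splitting field Q(sqrt(840)) has degree 2 over Q, and its unique nontrivial automorphism is sqrt(840) ↦ -sqrt(840). Hence Gal(Q(sqrt(840))/Q) = Z/2Z.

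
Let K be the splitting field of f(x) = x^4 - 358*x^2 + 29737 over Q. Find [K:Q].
[K:Q] = 4

f factors as (x^2 - 227)(x^2 - 131); the splitting field is K = Q(sqrt(227), sqrt(131)). Since 227, 131, and 29737 are all non-squares in Q, the three subfields Q(sqrt(227)), Q(sqrt(131)), Q(sqrt(29737)) are distinct degree-2 extensions, so [K:Q] = 4 (Klein four Galois group).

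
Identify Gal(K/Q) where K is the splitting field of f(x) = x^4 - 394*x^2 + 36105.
Gal(K/Q) = V_4 (Klein four-group, Z/2Z × Z/2Z)

f factors as (x^2 - 145)(x^2 - 249), so the splitting field is K = Q(sqrt(145), sqrt(249)). The elements 145, 249, 36105 are all non-squares in Q, so sqrt(145) and sqrt(249) generate independent quadratic extensions. Thus [K:Q] = 4 and Gal(K/Q) is generated by the two order-2 automorphisms sqrt(145) ↦ -sqrt(145) and sqrt(249) ↦ -sqrt(249), giving V_4.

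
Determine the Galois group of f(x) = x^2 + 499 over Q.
Gal(K/Q) = Z/2Z (cyclic of order 2)

x^2 + 499 is irreducible over Q since -499 is not a rational square. The splitting field Q(sqrt(-499)) has degree 2 over Q, and its unique nontrivial automorphism is sqrt(-499) ↦ -sqrt(-499). Hence Gal(Q(sqrt(-499))/Q) = Z/2Z.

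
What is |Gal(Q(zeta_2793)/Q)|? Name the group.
|Gal(Q(zeta_2793)/Q)| = phi(2793) = 1512; group ≅ (Z/2793Z)^* ≅ Z/2Z × Z/18Z × Z/42Z

The n-th cyclotomic polynomial Φ_2793(x) is the minimal polynomial of zeta_2793 over Q and has degree phi(2793) = 1512. So Q(zeta_2793) is a degree-1512 Galois extension with Galois group (Z/2793Z)^*. By CRT, (Z/2793Z)^* ≅ (Z/3Z)^* × (Z/49Z)^* × (Z/19Z)^*. Each prime-power unit group is (Z/3Z)^* ≅ Z/2Z; (Z/49Z)^* ≅ Z/42Z; (Z/19Z)^* ≅ Z/18Z. Hence Gal(Q(zeta_2793)/Q) ≅ Z/2Z × Z/18Z × Z/42Z.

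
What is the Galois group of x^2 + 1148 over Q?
Gal(K/Q) = Z/2Z (cyclic of order 2)

x^2 + 1148 is irreducible over Q since -1148 is not a rational square. The splitting field Q(sqrt(-1148)) has degree 2 over Q, and its unique nontrivial automorphism is sqrt(-1148) ↦ -sqrt(-1148). Hence Gal(Q(sqrt(-1148))/Q) = Z/2Z.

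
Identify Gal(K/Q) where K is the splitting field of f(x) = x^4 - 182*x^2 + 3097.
Gal(K/Q) = V_4 (Klein four-group, Z/2Z × Z/2Z)

f factors as (x^2 - 163)(x^2 - 19), so the splitting field is K = Q(sqrt(163), sqrt(19)). The elements 163, 19, 3097 are all non-squares in Q, so sqrt(163) and sqrt(19) generate independent quadratic extensions. Thus [K:Q] = 4 and Gal(K/Q) is generated by the two order-2 automorphisms sqrt(163) ↦ -sqrt(163) and sqrt(19) ↦ -sqrt(19), giving V_4.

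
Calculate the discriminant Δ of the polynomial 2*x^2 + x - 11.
Δ = 89

For a quadratic a x^2 + b x + c the discriminant is Δ = b^2 - 4ac = (1)^2 - 4*(2)*(-11) = 1 - (-88) = 89.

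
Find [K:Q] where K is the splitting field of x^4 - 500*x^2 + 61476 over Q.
[K:Q] = 4

f factors as (x^2 - 218)(x^2 - 282); the splitting field is K = Q(sqrt(218), sqrt(282)). Since 218, 282, and 61476 are all non-squares in Q, the three subfields Q(sqrt(218)), Q(sqrt(282)), Q(sqrt(61476)) are distinct degree-2 extensions, so [K:Q] = 4 (Klein four Galois group).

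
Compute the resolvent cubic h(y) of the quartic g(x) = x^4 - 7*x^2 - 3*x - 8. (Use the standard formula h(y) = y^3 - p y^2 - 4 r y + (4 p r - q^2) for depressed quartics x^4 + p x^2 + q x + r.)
h(y) = y^3 + 7*y^2 + 32*y + 215

Identify coefficients: p = -7, q = -3, r = -8.
Plug into h(y) = y^3 - p y^2 - 4 r y + (4 p r - q^2):
  h(y) = y^3 - (-7) y^2 - 4*(-8) y + (4*(-7)*(-8) - (-3)^2)
       = y^3 + (7) y^2 + (32) y + (215).
Simplifying: h(y) = y^3 + 7*y^2 + 32*y + 215.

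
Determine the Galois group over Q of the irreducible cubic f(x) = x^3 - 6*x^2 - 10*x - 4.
Gal(K/Q) = S_3 (symmetric group of order 6)

Compute the discriminant of x^3 + (-6)*x^2 + (-10)*x + (-4): Δ = -608. Since Δ is not a rational square, the Galois group is not contained in A_3; it must be the full S_3 (irreducibility of the cubic rules out anything smaller).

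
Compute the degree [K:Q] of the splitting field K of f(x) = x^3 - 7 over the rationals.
[K:Q] = 6

x^3 - 7 has one real root r = 7^(1/3) and two complex roots r*zeta_3, r*zeta_3^2 where zeta_3 = e^(2*pi*i/3). The splitting field is Q(r, zeta_3). [Q(r):Q] = 3 and [Q(zeta_3):Q] = 2 with gcd = 1, so [Q(r, zeta_3):Q] = 3 * 2 = 6.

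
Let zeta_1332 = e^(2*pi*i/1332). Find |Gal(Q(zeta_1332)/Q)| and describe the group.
|Gal(Q(zeta_1332)/Q)| = phi(1332) = 432; group ≅ (Z/1332Z)^* ≅ Z/2Z × Z/6Z × Z/36Z

The n-th cyclotomic polynomial Φ_1332(x) is the minimal polynomial of zeta_1332 over Q and has degree phi(1332) = 432. So Q(zeta_1332) is a degree-432 Galois extension with Galois group (Z/1332Z)^*. By CRT, (Z/1332Z)^* ≅ (Z/4Z)^* × (Z/9Z)^* × (Z/37Z)^*. Each prime-power unit group is (Z/4Z)^* ≅ Z/2Z; (Z/9Z)^* ≅ Z/6Z; (Z/37Z)^* ≅ Z/36Z. Hence Gal(Q(zeta_1332)/Q) ≅ Z/2Z × Z/6Z × Z/36Z.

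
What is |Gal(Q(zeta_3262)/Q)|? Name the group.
|Gal(Q(zeta_3262)/Q)| = phi(3262) = 1392; group ≅ (Z/3262Z)^* ≅ Z/6Z × Z/232Z

The n-th cyclotomic polynomial Φ_3262(x) is the minimal polynomial of zeta_3262 over Q and has degree phi(3262) = 1392. So Q(zeta_3262) is a degree-1392 Galois extension with Galois group (Z/3262Z)^*. By CRT, (Z/3262Z)^* ≅ (Z/2Z)^* × (Z/7Z)^* × (Z/233Z)^*. Each prime-power unit group is (Z/2Z)^* ≅ trivial group (order 1); (Z/7Z)^* ≅ Z/6Z; (Z/233Z)^* ≅ Z/232Z. Hence Gal(Q(zeta_3262)/Q) ≅ Z/6Z × Z/232Z.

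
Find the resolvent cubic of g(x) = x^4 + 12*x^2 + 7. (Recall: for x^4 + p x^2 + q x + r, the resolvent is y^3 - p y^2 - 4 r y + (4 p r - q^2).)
h(y) = y^3 - 12*y^2 - 28*y + 336

Identify coefficients: p = 12, q = 0, r = 7.
Plug into h(y) = y^3 - p y^2 - 4 r y + (4 p r - q^2):
  h(y) = y^3 - (12) y^2 - 4*(7) y + (4*(12)*(7) - (0)^2)
       = y^3 + (-12) y^2 + (-28) y + (336).
Simplifying: h(y) = y^3 - 12*y^2 - 28*y + 336.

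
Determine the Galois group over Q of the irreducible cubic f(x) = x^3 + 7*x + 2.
Gal(K/Q) = S_3 (symmetric group of order 6)

Compute the discriminant of x^3 + (0)*x^2 + (7)*x + (2): Δ = -1480. Since Δ is not a rational square, the Galois group is not contained in A_3; it must be the full S_3 (irreducibility of the cubic rules out anything smaller).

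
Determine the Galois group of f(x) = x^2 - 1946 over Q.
Gal(K/Q) = Z/2Z (cyclic of order 2)

x^2 - 1946 is irreducible over Q since 1946 is not a rational square. The splitting field Q(sqrt(1946)) has degree 2 over Q, and its unique nontrivial automorphism is sqrt(1946) ↦ -sqrt(1946). Hence Gal(Q(sqrt(1946))/Q) = Z/2Z.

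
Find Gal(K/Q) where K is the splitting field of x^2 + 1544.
Gal(K/Q) = Z/2Z (cyclic of order 2)

x^2 + 1544 is irreducible over Q since -1544 is not a rational square. The splitting field Q(sqrt(-1544)) has degree 2 over Q, and its unique nontrivial automorphism is sqrt(-1544) ↦ -sqrt(-1544). Hence Gal(Q(sqrt(-1544))/Q) = Z/2Z.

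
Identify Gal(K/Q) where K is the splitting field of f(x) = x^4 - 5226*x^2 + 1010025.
Gal(K/Q) = Z/2Z (cyclic of order 2)

f factors as (x^2 - 5025)(x^2 - 201), so the splitting field is K = Q(sqrt(5025), sqrt(201)). The squarefree part of 5025 is 201 and the squarefree part of 201 is also 201, so sqrt(5025) and sqrt(201) are both rational multiples of sqrt(201). Hence Q(sqrt(5025)) = Q(sqrt(201)) = Q(sqrt(201)), and the splitting field collapses to a single degree-2 extension with Galois group Z/2Z.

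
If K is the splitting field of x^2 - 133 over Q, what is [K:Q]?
[K:Q] = 2

The polynomial x^2 - 133 is irreducible over Q since 133 is not a perfect square. Its splitting field is Q(sqrt(133)), which has degree 2 over Q.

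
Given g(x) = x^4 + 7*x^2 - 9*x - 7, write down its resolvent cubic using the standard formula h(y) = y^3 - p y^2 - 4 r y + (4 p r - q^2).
h(y) = y^3 - 7*y^2 + 28*y - 277

Identify coefficients: p = 7, q = -9, r = -7.
Plug into h(y) = y^3 - p y^2 - 4 r y + (4 p r - q^2):
  h(y) = y^3 - (7) y^2 - 4*(-7) y + (4*(7)*(-7) - (-9)^2)
       = y^3 + (-7) y^2 + (28) y + (-277).
Simplifying: h(y) = y^3 - 7*y^2 + 28*y - 277.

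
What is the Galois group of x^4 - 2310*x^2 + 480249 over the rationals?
Gal(K/Q) = Z/2Z (cyclic of order 2)

f factors as (x^2 - 231)(x^2 - 2079), so the splitting field is K = Q(sqrt(231), sqrt(2079)). The squarefree part of 231 is 231 and the squarefree part of 2079 is also 231, so sqrt(231) and sqrt(2079) are both rational multiples of sqrt(231). Hence Q(sqrt(231)) = Q(sqrt(2079)) = Q(sqrt(231)), and the splitting field collapses to a single degree-2 extension with Galois group Z/2Z.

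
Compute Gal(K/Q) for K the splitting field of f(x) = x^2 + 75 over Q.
Gal(K/Q) = Z/2Z (cyclic of order 2)

x^2 + 75 is irreducible over Q since -75 is not a rational square. The splitting field Q(sqrt(-75)) has degree 2 over Q, and its unique nontrivial automorphism is sqrt(-75) ↦ -sqrt(-75). Hence Gal(Q(sqrt(-75))/Q) = Z/2Z.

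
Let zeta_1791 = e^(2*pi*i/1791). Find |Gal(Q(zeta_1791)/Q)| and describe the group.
|Gal(Q(zeta_1791)/Q)| = phi(1791) = 1188; group ≅ (Z/1791Z)^* ≅ Z/6Z × Z/198Z

The n-th cyclotomic polynomial Φ_1791(x) is the minimal polynomial of zeta_1791 over Q and has degree phi(1791) = 1188. So Q(zeta_1791) is a degree-1188 Galois extension with Galois group (Z/1791Z)^*. By CRT, (Z/1791Z)^* ≅ (Z/9Z)^* × (Z/199Z)^*. Each prime-power unit group is (Z/9Z)^* ≅ Z/6Z; (Z/199Z)^* ≅ Z/198Z. Hence Gal(Q(zeta_1791)/Q) ≅ Z/6Z × Z/198Z.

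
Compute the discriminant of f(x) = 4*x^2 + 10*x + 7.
Δ = -12

For a quadratic a x^2 + b x + c the discriminant is Δ = b^2 - 4ac = (10)^2 - 4*(4)*(7) = 100 - (112) = -12.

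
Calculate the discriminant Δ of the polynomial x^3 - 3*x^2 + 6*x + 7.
Δ = -3375

For x^3 + a x^2 + b x + c the discriminant is Δ = 18 a b c - 4 a^3 c + a^2 b^2 - 4 b^3 - 27 c^2.
Plug a = -3, b = 6, c = 7:
  18*(-3)*(6)*(7) - 4*(-3)^3*(7) + (-3)^2*(6)^2 - 4*(6)^3 - 27*(7)^2
  = -2268 + (756) + 324 + (-864) + (-1323)
  = -3375.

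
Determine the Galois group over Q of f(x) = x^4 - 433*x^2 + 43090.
Gal(K/Q) = V_4 (Klein four-group, Z/2Z × Z/2Z)

f factors as (x^2 - 155)(x^2 - 278), so the splitting field is K = Q(sqrt(155), sqrt(278)). The elements 155, 278, 43090 are all non-squares in Q, so sqrt(155) and sqrt(278) generate independent quadratic extensions. Thus [K:Q] = 4 and Gal(K/Q) is generated by the two order-2 automorphisms sqrt(155) ↦ -sqrt(155) and sqrt(278) ↦ -sqrt(278), giving V_4.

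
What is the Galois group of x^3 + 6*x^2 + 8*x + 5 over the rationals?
Gal(K/Q) = S_3 (symmetric group of order 6)

Compute the discriminant of x^3 + (6)*x^2 + (8)*x + (5): Δ = -419. Since Δ is not a rational square, the Galois group is not contained in A_3; it must be the full S_3 (irreducibility of the cubic rules out anything smaller).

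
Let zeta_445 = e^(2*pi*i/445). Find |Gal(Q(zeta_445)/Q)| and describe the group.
|Gal(Q(zeta_445)/Q)| = phi(445) = 352; group ≅ (Z/445Z)^* ≅ Z/4Z × Z/88Z

The n-th cyclotomic polynomial Φ_445(x) is the minimal polynomial of zeta_445 over Q and has degree phi(445) = 352. So Q(zeta_445) is a degree-352 Galois extension with Galois group (Z/445Z)^*. By CRT, (Z/445Z)^* ≅ (Z/5Z)^* × (Z/89Z)^*. Each prime-power unit group is (Z/5Z)^* ≅ Z/4Z; (Z/89Z)^* ≅ Z/88Z. Hence Gal(Q(zeta_445)/Q) ≅ Z/4Z × Z/88Z.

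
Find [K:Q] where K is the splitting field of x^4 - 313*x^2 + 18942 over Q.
[K:Q] = 4

f factors as (x^2 - 82)(x^2 - 231); the splitting field is K = Q(sqrt(82), sqrt(231)). Since 82, 231, and 18942 are all non-squares in Q, the three subfields Q(sqrt(82)), Q(sqrt(231)), Q(sqrt(18942)) are distinct degree-2 extensions, so [K:Q] = 4 (Klein four Galois group).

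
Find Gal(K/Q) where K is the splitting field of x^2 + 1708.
Gal(K/Q) = Z/2Z (cyclic of order 2)

x^2 + 1708 is irreducible over Q since -1708 is not a rational square. The splitting field Q(sqrt(-1708)) has degree 2 over Q, and its unique nontrivial automorphism is sqrt(-1708) ↦ -sqrt(-1708). Hence Gal(Q(sqrt(-1708))/Q) = Z/2Z.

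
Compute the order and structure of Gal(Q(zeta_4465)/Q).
|Gal(Q(zeta_4465)/Q)| = phi(4465) = 3312; group ≅ (Z/4465Z)^* ≅ Z/4Z × Z/18Z × Z/46Z

The n-th cyclotomic polynomial Φ_4465(x) is the minimal polynomial of zeta_4465 over Q and has degree phi(4465) = 3312. So Q(zeta_4465) is a degree-3312 Galois extension with Galois group (Z/4465Z)^*. By CRT, (Z/4465Z)^* ≅ (Z/5Z)^* × (Z/19Z)^* × (Z/47Z)^*. Each prime-power unit group is (Z/5Z)^* ≅ Z/4Z; (Z/19Z)^* ≅ Z/18Z; (Z/47Z)^* ≅ Z/46Z. Hence Gal(Q(zeta_4465)/Q) ≅ Z/4Z × Z/18Z × Z/46Z.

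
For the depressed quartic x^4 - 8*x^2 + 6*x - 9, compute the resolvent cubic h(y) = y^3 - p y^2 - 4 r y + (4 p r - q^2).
h(y) = y^3 + 8*y^2 + 36*y + 252

Identify coefficients: p = -8, q = 6, r = -9.
Plug into h(y) = y^3 - p y^2 - 4 r y + (4 p r - q^2):
  h(y) = y^3 - (-8) y^2 - 4*(-9) y + (4*(-8)*(-9) - (6)^2)
       = y^3 + (8) y^2 + (36) y + (252).
Simplifying: h(y) = y^3 + 8*y^2 + 36*y + 252.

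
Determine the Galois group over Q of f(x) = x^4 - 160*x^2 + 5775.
Gal(K/Q) = V_4 (Klein four-group, Z/2Z × Z/2Z)

f factors as (x^2 - 105)(x^2 - 55), so the splitting field is K = Q(sqrt(105), sqrt(55)). The elements 105, 55, 5775 are all non-squares in Q, so sqrt(105) and sqrt(55) generate independent quadratic extensions. Thus [K:Q] = 4 and Gal(K/Q) is generated by the two order-2 automorphisms sqrt(105) ↦ -sqrt(105) and sqrt(55) ↦ -sqrt(55), giving V_4.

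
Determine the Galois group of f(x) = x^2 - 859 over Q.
Gal(K/Q) = Z/2Z (cyclic of order 2)

x^2 - 859 is irreducible over Q since 859 is not a rational square. The splitting field Q(sqrt(859)) has degree 2 over Q, and its unique nontrivial automorphism is sqrt(859) ↦ -sqrt(859). Hence Gal(Q(sqrt(859))/Q) = Z/2Z.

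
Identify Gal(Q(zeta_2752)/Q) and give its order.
|Gal(Q(zeta_2752)/Q)| = phi(2752) = 1344; group ≅ (Z/2752Z)^* ≅ Z/2Z × Z/16Z × Z/42Z

The n-th cyclotomic polynomial Φ_2752(x) is the minimal polynomial of zeta_2752 over Q and has degree phi(2752) = 1344. So Q(zeta_2752) is a degree-1344 Galois extension with Galois group (Z/2752Z)^*. By CRT, (Z/2752Z)^* ≅ (Z/64Z)^* × (Z/43Z)^*. Each prime-power unit group is (Z/64Z)^* ≅ Z/2Z × Z/16Z; (Z/43Z)^* ≅ Z/42Z. Hence Gal(Q(zeta_2752)/Q) ≅ Z/2Z × Z/16Z × Z/42Z.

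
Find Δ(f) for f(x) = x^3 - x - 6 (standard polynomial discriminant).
Δ = -968

For a depressed cubic x^3 + p x + q the discriminant is Δ = -4 p^3 - 27 q^2 = -4*(-1)^3 - 27*(-6)^2 = 4 - 972 = -968.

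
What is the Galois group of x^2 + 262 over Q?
Gal(K/Q) = Z/2Z (cyclic of order 2)

x^2 + 262 is irreducible over Q since -262 is not a rational square. The splitting field Q(sqrt(-262)) has degree 2 over Q, and its unique nontrivial automorphism is sqrt(-262) ↦ -sqrt(-262). Hence Gal(Q(sqrt(-262))/Q) = Z/2Z.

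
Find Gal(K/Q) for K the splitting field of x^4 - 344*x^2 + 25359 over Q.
Gal(K/Q) = V_4 (Klein four-group, Z/2Z × Z/2Z)

f factors as (x^2 - 237)(x^2 - 107), so the splitting field is K = Q(sqrt(237), sqrt(107)). The elements 237, 107, 25359 are all non-squares in Q, so sqrt(237) and sqrt(107) generate independent quadratic extensions. Thus [K:Q] = 4 and Gal(K/Q) is generated by the two order-2 automorphisms sqrt(237) ↦ -sqrt(237) and sqrt(107) ↦ -sqrt(107), giving V_4.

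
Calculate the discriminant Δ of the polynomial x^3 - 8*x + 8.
Δ = 320

For a depressed cubic x^3 + p x + q the discriminant is Δ = -4 p^3 - 27 q^2 = -4*(-8)^3 - 27*(8)^2 = 2048 - 1728 = 320.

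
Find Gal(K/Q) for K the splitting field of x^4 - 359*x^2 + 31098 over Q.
Gal(K/Q) = V_4 (Klein four-group, Z/2Z × Z/2Z)

f factors as (x^2 - 146)(x^2 - 213), so the splitting field is K = Q(sqrt(146), sqrt(213)). The elements 146, 213, 31098 are all non-squares in Q, so sqrt(146) and sqrt(213) generate independent quadratic extensions. Thus [K:Q] = 4 and Gal(K/Q) is generated by the two order-2 automorphisms sqrt(146) ↦ -sqrt(146) and sqrt(213) ↦ -sqrt(213), giving V_4.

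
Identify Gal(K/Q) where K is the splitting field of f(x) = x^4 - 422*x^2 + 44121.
Gal(K/Q) = V_4 (Klein four-group, Z/2Z × Z/2Z)

f factors as (x^2 - 231)(x^2 - 191), so the splitting field is K = Q(sqrt(231), sqrt(191)). The elements 231, 191, 44121 are all non-squares in Q, so sqrt(231) and sqrt(191) generate independent quadratic extensions. Thus [K:Q] = 4 and Gal(K/Q) is generated by the two order-2 automorphisms sqrt(231) ↦ -sqrt(231) and sqrt(191) ↦ -sqrt(191), giving V_4.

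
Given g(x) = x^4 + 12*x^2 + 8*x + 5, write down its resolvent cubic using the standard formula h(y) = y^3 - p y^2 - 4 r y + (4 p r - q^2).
h(y) = y^3 - 12*y^2 - 20*y + 176

Identify coefficients: p = 12, q = 8, r = 5.
Plug into h(y) = y^3 - p y^2 - 4 r y + (4 p r - q^2):
  h(y) = y^3 - (12) y^2 - 4*(5) y + (4*(12)*(5) - (8)^2)
       = y^3 + (-12) y^2 + (-20) y + (176).
Simplifying: h(y) = y^3 - 12*y^2 - 20*y + 176.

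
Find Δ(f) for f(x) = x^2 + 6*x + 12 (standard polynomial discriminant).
Δ = -12

For a quadratic a x^2 + b x + c the discriminant is Δ = b^2 - 4ac = (6)^2 - 4*(1)*(12) = 36 - (48) = -12.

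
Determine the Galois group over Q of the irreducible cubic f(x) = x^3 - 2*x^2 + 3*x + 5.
Gal(K/Q) = S_3 (symmetric group of order 6)

Compute the discriminant of x^3 + (-2)*x^2 + (3)*x + (5): Δ = -1127. Since Δ is not a rational square, the Galois group is not contained in A_3; it must be the full S_3 (irreducibility of the cubic rules out anything smaller).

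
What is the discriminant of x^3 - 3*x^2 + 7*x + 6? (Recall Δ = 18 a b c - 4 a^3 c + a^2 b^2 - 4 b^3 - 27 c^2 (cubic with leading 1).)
Δ = -3523

For x^3 + a x^2 + b x + c the discriminant is Δ = 18 a b c - 4 a^3 c + a^2 b^2 - 4 b^3 - 27 c^2.
Plug a = -3, b = 7, c = 6:
  18*(-3)*(7)*(6) - 4*(-3)^3*(6) + (-3)^2*(7)^2 - 4*(7)^3 - 27*(6)^2
  = -2268 + (648) + 441 + (-1372) + (-972)
  = -3523.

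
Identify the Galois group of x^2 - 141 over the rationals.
Gal(K/Q) = Z/2Z (cyclic of order 2)

x^2 - 141 is irreducible over Q since 141 is not a rational square. The splitting field Q(sqrt(141)) has degree 2 over Q, and its unique nontrivial automorphism is sqrt(141) ↦ -sqrt(141). Hence Gal(Q(sqrt(141))/Q) = Z/2Z.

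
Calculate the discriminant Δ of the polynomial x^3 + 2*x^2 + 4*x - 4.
Δ = -1072

For x^3 + a x^2 + b x + c the discriminant is Δ = 18 a b c - 4 a^3 c + a^2 b^2 - 4 b^3 - 27 c^2.
Plug a = 2, b = 4, c = -4:
  18*(2)*(4)*(-4) - 4*(2)^3*(-4) + (2)^2*(4)^2 - 4*(4)^3 - 27*(-4)^2
  = -576 + (128) + 64 + (-256) + (-432)
  = -1072.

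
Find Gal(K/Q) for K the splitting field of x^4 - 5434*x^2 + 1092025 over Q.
Gal(K/Q) = Z/2Z (cyclic of order 2)

f factors as (x^2 - 5225)(x^2 - 209), so the splitting field is K = Q(sqrt(5225), sqrt(209)). The squarefree part of 5225 is 209 and the squarefree part of 209 is also 209, so sqrt(5225) and sqrt(209) are both rational multiples of sqrt(209). Hence Q(sqrt(5225)) = Q(sqrt(209)) = Q(sqrt(209)), and the splitting field collapses to a single degree-2 extension with Galois group Z/2Z.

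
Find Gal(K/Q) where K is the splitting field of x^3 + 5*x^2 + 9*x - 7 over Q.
Gal(K/Q) = S_3 (symmetric group of order 6)

Compute the discriminant of x^3 + (5)*x^2 + (9)*x + (-7): Δ = -4384. Since Δ is not a rational square, the Galois group is not contained in A_3; it must be the full S_3 (irreducibility of the cubic rules out anything smaller).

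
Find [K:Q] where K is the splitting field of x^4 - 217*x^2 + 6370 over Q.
[K:Q] = 4

f factors as (x^2 - 182)(x^2 - 35); the splitting field is K = Q(sqrt(182), sqrt(35)). Since 182, 35, and 6370 are all non-squares in Q, the three subfields Q(sqrt(182)), Q(sqrt(35)), Q(sqrt(6370)) are distinct degree-2 extensions, so [K:Q] = 4 (Klein four Galois group).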